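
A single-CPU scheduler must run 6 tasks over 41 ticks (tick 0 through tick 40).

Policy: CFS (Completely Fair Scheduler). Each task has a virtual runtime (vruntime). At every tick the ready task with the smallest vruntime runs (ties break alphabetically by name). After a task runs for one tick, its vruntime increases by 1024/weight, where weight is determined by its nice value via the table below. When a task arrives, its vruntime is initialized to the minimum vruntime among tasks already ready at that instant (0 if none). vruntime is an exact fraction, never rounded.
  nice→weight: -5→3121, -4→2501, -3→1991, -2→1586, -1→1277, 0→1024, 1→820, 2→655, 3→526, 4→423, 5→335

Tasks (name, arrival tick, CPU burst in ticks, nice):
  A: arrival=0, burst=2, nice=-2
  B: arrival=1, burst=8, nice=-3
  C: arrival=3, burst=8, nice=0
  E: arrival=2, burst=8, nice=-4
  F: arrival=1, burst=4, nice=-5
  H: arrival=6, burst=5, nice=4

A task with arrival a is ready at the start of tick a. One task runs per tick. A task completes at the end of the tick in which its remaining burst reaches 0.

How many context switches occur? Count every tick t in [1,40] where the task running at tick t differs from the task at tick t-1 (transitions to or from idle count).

context switches = 29

t=0: vr[A=0] → run A
t=1: vr[A=512/793 B=512/793 F=512/793] → run A
t=2: vr[B=512/793 E=512/793 F=512/793] → run B
t=3: vr[B=1831424/1578863 C=512/793 E=512/793 F=512/793] → run C
t=4: vr[B=1831424/1578863 C=1305/793 E=512/793 F=512/793] → run E
t=5: vr[B=1831424/1578863 C=1305/793 E=34304/32513 F=512/793] → run F
t=6: vr[B=1831424/1578863 C=1305/793 E=34304/32513 F=2409984/2474953 H=2409984/2474953] → run F
t=7: vr[B=1831424/1578863 C=1305/793 E=34304/32513 F=3222016/2474953 H=2409984/2474953] → run H
t=8: vr[B=1831424/1578863 C=1305/793 E=34304/32513 F=3222016/2474953 H=3553775104/1046905119] → run E
t=9: vr[B=1831424/1578863 C=1305/793 E=47616/32513 F=3222016/2474953 H=3553775104/1046905119] → run B
t=10: vr[B=2643456/1578863 C=1305/793 E=47616/32513 F=3222016/2474953 H=3553775104/1046905119] → run F
t=11: vr[B=2643456/1578863 C=1305/793 E=47616/32513 F=4034048/2474953 H=3553775104/1046905119] → run E
t=12: vr[B=2643456/1578863 C=1305/793 E=60928/32513 F=4034048/2474953 H=3553775104/1046905119] → run F
t=13: vr[B=2643456/1578863 C=1305/793 E=60928/32513 H=3553775104/1046905119] → run C
t=14: vr[B=2643456/1578863 C=2098/793 E=60928/32513 H=3553775104/1046905119] → run B
t=15: vr[B=3455488/1578863 C=2098/793 E=60928/32513 H=3553775104/1046905119] → run E
t=16: vr[B=3455488/1578863 C=2098/793 E=74240/32513 H=3553775104/1046905119] → run B
t=17: vr[B=4267520/1578863 C=2098/793 E=74240/32513 H=3553775104/1046905119] → run E
t=18: vr[B=4267520/1578863 C=2098/793 E=87552/32513 H=3553775104/1046905119] → run C
t=19: vr[B=4267520/1578863 C=2891/793 E=87552/32513 H=3553775104/1046905119] → run E
t=20: vr[B=4267520/1578863 C=2891/793 E=100864/32513 H=3553775104/1046905119] → run B
t=21: vr[B=5079552/1578863 C=2891/793 E=100864/32513 H=3553775104/1046905119] → run E
t=22: vr[B=5079552/1578863 C=2891/793 E=114176/32513 H=3553775104/1046905119] → run B
t=23: vr[B=5891584/1578863 C=2891/793 E=114176/32513 H=3553775104/1046905119] → run H
t=24: vr[B=5891584/1578863 C=2891/793 E=114176/32513 H=6088126976/1046905119] → run E
t=25: vr[B=5891584/1578863 C=2891/793 H=6088126976/1046905119] → run C
t=26: vr[B=5891584/1578863 C=3684/793 H=6088126976/1046905119] → run B
t=27: vr[B=6703616/1578863 C=3684/793 H=6088126976/1046905119] → run B
t=28: vr[C=3684/793 H=6088126976/1046905119] → run C
t=29: vr[C=4477/793 H=6088126976/1046905119] → run C
t=30: vr[C=5270/793 H=6088126976/1046905119] → run H
t=31: vr[C=5270/793 H=2874159616/348968373] → run C
t=32: vr[C=6063/793 H=2874159616/348968373] → run C
t=33: vr[H=2874159616/348968373] → run H
t=34: vr[H=11156830720/1046905119] → run H
t=35: (idle)
t=36: (idle)
t=37: (idle)
t=38: (idle)
t=39: (idle)
t=40: (idle)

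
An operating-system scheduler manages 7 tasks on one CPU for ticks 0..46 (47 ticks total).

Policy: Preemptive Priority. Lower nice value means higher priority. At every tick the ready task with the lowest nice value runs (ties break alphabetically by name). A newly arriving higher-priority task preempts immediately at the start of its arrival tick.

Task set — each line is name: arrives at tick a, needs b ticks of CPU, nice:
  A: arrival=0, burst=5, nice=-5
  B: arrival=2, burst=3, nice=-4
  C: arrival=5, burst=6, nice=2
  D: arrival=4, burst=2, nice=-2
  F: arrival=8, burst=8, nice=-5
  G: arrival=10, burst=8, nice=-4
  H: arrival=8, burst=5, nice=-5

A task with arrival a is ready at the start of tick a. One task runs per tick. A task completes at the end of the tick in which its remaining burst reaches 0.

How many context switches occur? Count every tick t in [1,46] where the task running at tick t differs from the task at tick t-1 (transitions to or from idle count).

context switches = 7

t=0: ready={A} → run A
t=1: ready={A} → run A
t=2: ready={A,B} → run A
t=3: ready={A,B} → run A
t=4: ready={A,B,D} → run A
t=5: ready={B,C,D} → run B
t=6: ready={B,C,D} → run B
t=7: ready={B,C,D} → run B
t=8: ready={C,D,F,H} → run F
t=9: ready={C,D,F,H} → run F
t=10: ready={C,D,F,G,H} → run F
t=11: ready={C,D,F,G,H} → run F
t=12: ready={C,D,F,G,H} → run F
t=13: ready={C,D,F,G,H} → run F
t=14: ready={C,D,F,G,H} → run F
t=15: ready={C,D,F,G,H} → run F
t=16: ready={C,D,G,H} → run H
t=17: ready={C,D,G,H} → run H
t=18: ready={C,D,G,H} → run H
t=19: ready={C,D,G,H} → run H
t=20: ready={C,D,G,H} → run H
t=21: ready={C,D,G} → run G
t=22: ready={C,D,G} → run G
t=23: ready={C,D,G} → run G
t=24: ready={C,D,G} → run G
t=25: ready={C,D,G} → run G
t=26: ready={C,D,G} → run G
t=27: ready={C,D,G} → run G
t=28: ready={C,D,G} → run G
t=29: ready={C,D} → run D
t=30: ready={C,D} → run D
t=31: ready={C} → run C
t=32: ready={C} → run C
t=33: ready={C} → run C
t=34: ready={C} → run C
t=35: ready={C} → run C
t=36: ready={C} → run C
t=37: (idle)
t=38: (idle)
t=39: (idle)
t=40: (idle)
t=41: (idle)
t=42: (idle)
t=43: (idle)
t=44: (idle)
t=45: (idle)
t=46: (idle)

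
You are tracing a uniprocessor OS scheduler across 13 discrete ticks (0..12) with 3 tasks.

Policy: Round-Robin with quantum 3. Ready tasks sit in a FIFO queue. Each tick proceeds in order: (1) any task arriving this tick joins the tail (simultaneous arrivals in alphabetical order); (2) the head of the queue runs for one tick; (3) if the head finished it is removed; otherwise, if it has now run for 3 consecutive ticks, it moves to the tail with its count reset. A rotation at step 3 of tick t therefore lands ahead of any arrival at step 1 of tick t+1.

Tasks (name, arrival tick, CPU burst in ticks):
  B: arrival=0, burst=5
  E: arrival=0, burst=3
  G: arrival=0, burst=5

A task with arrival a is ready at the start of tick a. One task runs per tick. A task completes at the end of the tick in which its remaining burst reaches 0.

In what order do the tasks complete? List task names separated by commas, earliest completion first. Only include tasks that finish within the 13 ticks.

completion order = E, B, G

t=0: queue=[B,E,G] q_used=0 → run B
t=1: queue=[B,E,G] q_used=1 → run B
t=2: queue=[B,E,G] q_used=2 → run B
t=3: queue=[E,G,B] q_used=0 → run E
t=4: queue=[E,G,B] q_used=1 → run E
t=5: queue=[E,G,B] q_used=2 → run E
t=6: queue=[G,B] q_used=0 → run G
t=7: queue=[G,B] q_used=1 → run G
t=8: queue=[G,B] q_used=2 → run G
t=9: queue=[B,G] q_used=0 → run B
t=10: queue=[B,G] q_used=1 → run B
t=11: queue=[G] q_used=0 → run G
t=12: queue=[G] q_used=1 → run G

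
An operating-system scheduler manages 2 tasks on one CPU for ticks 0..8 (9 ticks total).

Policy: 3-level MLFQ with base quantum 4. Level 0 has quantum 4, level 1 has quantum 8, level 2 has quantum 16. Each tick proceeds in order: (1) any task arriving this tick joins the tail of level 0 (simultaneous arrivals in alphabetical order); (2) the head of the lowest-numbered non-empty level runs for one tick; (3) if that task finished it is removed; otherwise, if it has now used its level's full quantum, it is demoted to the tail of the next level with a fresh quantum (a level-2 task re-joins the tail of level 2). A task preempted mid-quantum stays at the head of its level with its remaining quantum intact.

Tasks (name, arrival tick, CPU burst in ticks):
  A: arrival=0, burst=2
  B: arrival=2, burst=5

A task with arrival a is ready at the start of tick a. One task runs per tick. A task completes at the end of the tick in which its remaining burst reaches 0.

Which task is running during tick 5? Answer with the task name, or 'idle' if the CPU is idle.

t=0: L0/L1/L2 = A/-/- → run A
t=1: L0/L1/L2 = A/-/- → run A
t=2: L0/L1/L2 = B/-/- → run B
t=3: L0/L1/L2 = B/-/- → run B
t=4: L0/L1/L2 = B/-/- → run B
t=5: L0/L1/L2 = B/-/- → run B
t=6: L0/L1/L2 = -/B/- → run B
t=7: (idle)
t=8: (idle)

running at tick 5 = B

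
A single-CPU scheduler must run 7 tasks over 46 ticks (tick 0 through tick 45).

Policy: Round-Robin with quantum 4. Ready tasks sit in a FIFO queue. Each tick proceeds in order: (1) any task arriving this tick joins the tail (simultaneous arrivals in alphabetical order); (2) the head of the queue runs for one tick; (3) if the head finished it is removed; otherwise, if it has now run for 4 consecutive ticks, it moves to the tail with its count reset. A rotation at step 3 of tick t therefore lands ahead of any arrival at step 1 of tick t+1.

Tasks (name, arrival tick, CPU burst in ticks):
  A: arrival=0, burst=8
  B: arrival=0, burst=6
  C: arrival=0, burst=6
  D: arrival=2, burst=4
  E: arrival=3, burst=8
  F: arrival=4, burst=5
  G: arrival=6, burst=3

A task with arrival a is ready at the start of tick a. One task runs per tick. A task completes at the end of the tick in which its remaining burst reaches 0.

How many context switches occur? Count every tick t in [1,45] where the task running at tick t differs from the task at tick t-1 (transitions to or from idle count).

t=0: queue=[A,B,C] q_used=0 → run A
t=1: queue=[A,B,C] q_used=1 → run A
t=2: queue=[A,B,C,D] q_used=2 → run A
t=3: queue=[A,B,C,D,E] q_used=3 → run A
t=4: queue=[B,C,D,E,A,F] q_used=0 → run B
t=5: queue=[B,C,D,E,A,F] q_used=1 → run B
t=6: queue=[B,C,D,E,A,F,G] q_used=2 → run B
t=7: queue=[B,C,D,E,A,F,G] q_used=3 → run B
t=8: queue=[C,D,E,A,F,G,B] q_used=0 → run C
t=9: queue=[C,D,E,A,F,G,B] q_used=1 → run C
t=10: queue=[C,D,E,A,F,G,B] q_used=2 → run C
t=11: queue=[C,D,E,A,F,G,B] q_used=3 → run C
t=12: queue=[D,E,A,F,G,B,C] q_used=0 → run D
t=13: queue=[D,E,A,F,G,B,C] q_used=1 → run D
t=14: queue=[D,E,A,F,G,B,C] q_used=2 → run D
t=15: queue=[D,E,A,F,G,B,C] q_used=3 → run D
t=16: queue=[E,A,F,G,B,C] q_used=0 → run E
t=17: queue=[E,A,F,G,B,C] q_used=1 → run E
t=18: queue=[E,A,F,G,B,C] q_used=2 → run E
t=19: queue=[E,A,F,G,B,C] q_used=3 → run E
t=20: queue=[A,F,G,B,C,E] q_used=0 → run A
t=21: queue=[A,F,G,B,C,E] q_used=1 → run A
t=22: queue=[A,F,G,B,C,E] q_used=2 → run A
t=23: queue=[A,F,G,B,C,E] q_used=3 → run A
t=24: queue=[F,G,B,C,E] q_used=0 → run F
t=25: queue=[F,G,B,C,E] q_used=1 → run F
t=26: queue=[F,G,B,C,E] q_used=2 → run F
t=27: queue=[F,G,B,C,E] q_used=3 → run F
t=28: queue=[G,B,C,E,F] q_used=0 → run G
t=29: queue=[G,B,C,E,F] q_used=1 → run G
t=30: queue=[G,B,C,E,F] q_used=2 → run G
t=31: queue=[B,C,E,F] q_used=0 → run B
t=32: queue=[B,C,E,F] q_used=1 → run B
t=33: queue=[C,E,F] q_used=0 → run C
t=34: queue=[C,E,F] q_used=1 → run C
t=35: queue=[E,F] q_used=0 → run E
t=36: queue=[E,F] q_used=1 → run E
t=37: queue=[E,F] q_used=2 → run E
t=38: queue=[E,F] q_used=3 → run E
t=39: queue=[F] q_used=0 → run F
t=40: (idle)
t=41: (idle)
t=42: (idle)
t=43: (idle)
t=44: (idle)
t=45: (idle)

context switches = 12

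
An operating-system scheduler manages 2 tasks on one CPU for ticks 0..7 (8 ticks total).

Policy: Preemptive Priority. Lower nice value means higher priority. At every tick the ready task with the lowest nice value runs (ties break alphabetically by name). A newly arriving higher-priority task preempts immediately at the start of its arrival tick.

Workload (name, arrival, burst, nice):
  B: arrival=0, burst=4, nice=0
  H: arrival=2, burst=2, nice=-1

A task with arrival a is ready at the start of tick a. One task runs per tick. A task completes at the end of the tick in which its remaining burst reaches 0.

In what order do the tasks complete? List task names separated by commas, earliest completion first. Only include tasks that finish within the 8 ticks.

t=0: ready={B} → run B
t=1: ready={B} → run B
t=2: ready={B,H} → run H
t=3: ready={B,H} → run H
t=4: ready={B} → run B
t=5: ready={B} → run B
t=6: (idle)
t=7: (idle)

completion order = H, B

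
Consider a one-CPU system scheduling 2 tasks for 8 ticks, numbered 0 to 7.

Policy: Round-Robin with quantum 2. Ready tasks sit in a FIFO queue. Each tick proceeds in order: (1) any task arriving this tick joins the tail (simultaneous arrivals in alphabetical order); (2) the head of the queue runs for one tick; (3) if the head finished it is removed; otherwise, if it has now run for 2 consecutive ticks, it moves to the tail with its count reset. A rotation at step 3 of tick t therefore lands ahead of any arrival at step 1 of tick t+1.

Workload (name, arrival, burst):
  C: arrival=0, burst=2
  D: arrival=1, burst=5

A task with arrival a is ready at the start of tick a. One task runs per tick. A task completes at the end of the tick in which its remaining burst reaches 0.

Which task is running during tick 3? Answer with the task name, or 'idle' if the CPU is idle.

running at tick 3 = D

t=0: queue=[C] q_used=0 → run C
t=1: queue=[C,D] q_used=1 → run C
t=2: queue=[D] q_used=0 → run D
t=3: queue=[D] q_used=1 → run D
t=4: queue=[D] q_used=0 → run D
t=5: queue=[D] q_used=1 → run D
t=6: queue=[D] q_used=0 → run D
t=7: (idle)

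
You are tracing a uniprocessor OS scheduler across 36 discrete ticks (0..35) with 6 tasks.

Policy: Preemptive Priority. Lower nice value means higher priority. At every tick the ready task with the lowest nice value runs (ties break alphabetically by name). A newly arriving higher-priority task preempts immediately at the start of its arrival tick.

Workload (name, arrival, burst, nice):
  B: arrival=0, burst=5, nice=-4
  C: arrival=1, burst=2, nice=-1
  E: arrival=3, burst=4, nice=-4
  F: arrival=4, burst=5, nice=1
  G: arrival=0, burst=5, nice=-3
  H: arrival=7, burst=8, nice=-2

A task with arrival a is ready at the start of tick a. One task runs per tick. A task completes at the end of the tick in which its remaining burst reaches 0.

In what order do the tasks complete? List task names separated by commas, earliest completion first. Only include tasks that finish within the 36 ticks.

t=0: ready={B,G} → run B
t=1: ready={B,C,G} → run B
t=2: ready={B,C,G} → run B
t=3: ready={B,C,E,G} → run B
t=4: ready={B,C,E,F,G} → run B
t=5: ready={C,E,F,G} → run E
t=6: ready={C,E,F,G} → run E
t=7: ready={C,E,F,G,H} → run E
t=8: ready={C,E,F,G,H} → run E
t=9: ready={C,F,G,H} → run G
t=10: ready={C,F,G,H} → run G
t=11: ready={C,F,G,H} → run G
t=12: ready={C,F,G,H} → run G
t=13: ready={C,F,G,H} → run G
t=14: ready={C,F,H} → run H
t=15: ready={C,F,H} → run H
t=16: ready={C,F,H} → run H
t=17: ready={C,F,H} → run H
t=18: ready={C,F,H} → run H
t=19: ready={C,F,H} → run H
t=20: ready={C,F,H} → run H
t=21: ready={C,F,H} → run H
t=22: ready={C,F} → run C
t=23: ready={C,F} → run C
t=24: ready={F} → run F
t=25: ready={F} → run F
t=26: ready={F} → run F
t=27: ready={F} → run F
t=28: ready={F} → run F
t=29: (idle)
t=30: (idle)
t=31: (idle)
t=32: (idle)
t=33: (idle)
t=34: (idle)
t=35: (idle)

completion order = B, E, G, H, C, F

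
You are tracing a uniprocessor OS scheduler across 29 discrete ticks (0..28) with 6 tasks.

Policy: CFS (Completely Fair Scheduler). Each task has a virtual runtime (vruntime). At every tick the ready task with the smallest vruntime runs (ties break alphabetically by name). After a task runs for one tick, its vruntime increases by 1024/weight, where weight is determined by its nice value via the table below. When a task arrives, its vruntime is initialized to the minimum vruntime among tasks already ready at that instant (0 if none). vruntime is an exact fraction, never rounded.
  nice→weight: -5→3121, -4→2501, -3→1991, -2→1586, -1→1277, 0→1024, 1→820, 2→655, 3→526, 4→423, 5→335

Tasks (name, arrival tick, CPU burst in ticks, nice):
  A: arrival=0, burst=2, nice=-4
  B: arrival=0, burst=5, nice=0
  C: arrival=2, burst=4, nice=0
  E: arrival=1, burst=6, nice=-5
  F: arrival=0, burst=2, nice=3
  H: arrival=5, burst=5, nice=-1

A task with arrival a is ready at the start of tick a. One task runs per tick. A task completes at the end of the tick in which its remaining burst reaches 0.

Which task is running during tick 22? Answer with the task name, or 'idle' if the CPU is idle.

running at tick 22 = H

t=0: vr[A=0 B=0 F=0] → run A
t=1: vr[A=1024/2501 B=0 E=0 F=0] → run B
t=2: vr[A=1024/2501 B=1 C=0 E=0 F=0] → run C
t=3: vr[A=1024/2501 B=1 C=1 E=0 F=0] → run E
t=4: vr[A=1024/2501 B=1 C=1 E=1024/3121 F=0] → run F
t=5: vr[A=1024/2501 B=1 C=1 E=1024/3121 F=512/263 H=1024/3121] → run E
t=6: vr[A=1024/2501 B=1 C=1 E=2048/3121 F=512/263 H=1024/3121] → run H
t=7: vr[A=1024/2501 B=1 C=1 E=2048/3121 F=512/263 H=4503552/3985517] → run A
t=8: vr[B=1 C=1 E=2048/3121 F=512/263 H=4503552/3985517] → run E
t=9: vr[B=1 C=1 E=3072/3121 F=512/263 H=4503552/3985517] → run E
t=10: vr[B=1 C=1 E=4096/3121 F=512/263 H=4503552/3985517] → run B
t=11: vr[B=2 C=1 E=4096/3121 F=512/263 H=4503552/3985517] → run C
t=12: vr[B=2 C=2 E=4096/3121 F=512/263 H=4503552/3985517] → run H
t=13: vr[B=2 C=2 E=4096/3121 F=512/263 H=7699456/3985517] → run E
t=14: vr[B=2 C=2 E=5120/3121 F=512/263 H=7699456/3985517] → run E
t=15: vr[B=2 C=2 F=512/263 H=7699456/3985517] → run H
t=16: vr[B=2 C=2 F=512/263 H=10895360/3985517] → run F
t=17: vr[B=2 C=2 H=10895360/3985517] → run B
t=18: vr[B=3 C=2 H=10895360/3985517] → run C
t=19: vr[B=3 C=3 H=10895360/3985517] → run H
t=20: vr[B=3 C=3 H=14091264/3985517] → run B
t=21: vr[B=4 C=3 H=14091264/3985517] → run C
t=22: vr[B=4 H=14091264/3985517] → run H
t=23: vr[B=4] → run B
t=24: (idle)
t=25: (idle)
t=26: (idle)
t=27: (idle)
t=28: (idle)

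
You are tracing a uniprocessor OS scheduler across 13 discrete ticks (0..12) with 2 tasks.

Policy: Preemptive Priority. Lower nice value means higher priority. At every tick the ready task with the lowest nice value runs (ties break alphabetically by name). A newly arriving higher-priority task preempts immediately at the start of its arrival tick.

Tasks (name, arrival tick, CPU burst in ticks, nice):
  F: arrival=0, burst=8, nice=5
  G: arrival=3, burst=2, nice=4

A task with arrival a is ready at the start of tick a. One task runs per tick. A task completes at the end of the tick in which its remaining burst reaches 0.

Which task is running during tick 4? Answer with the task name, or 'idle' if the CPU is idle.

running at tick 4 = G

t=0: ready={F} → run F
t=1: ready={F} → run F
t=2: ready={F} → run F
t=3: ready={F,G} → run G
t=4: ready={F,G} → run G
t=5: ready={F} → run F
t=6: ready={F} → run F
t=7: ready={F} → run F
t=8: ready={F} → run F
t=9: ready={F} → run F
t=10: (idle)
t=11: (idle)
t=12: (idle)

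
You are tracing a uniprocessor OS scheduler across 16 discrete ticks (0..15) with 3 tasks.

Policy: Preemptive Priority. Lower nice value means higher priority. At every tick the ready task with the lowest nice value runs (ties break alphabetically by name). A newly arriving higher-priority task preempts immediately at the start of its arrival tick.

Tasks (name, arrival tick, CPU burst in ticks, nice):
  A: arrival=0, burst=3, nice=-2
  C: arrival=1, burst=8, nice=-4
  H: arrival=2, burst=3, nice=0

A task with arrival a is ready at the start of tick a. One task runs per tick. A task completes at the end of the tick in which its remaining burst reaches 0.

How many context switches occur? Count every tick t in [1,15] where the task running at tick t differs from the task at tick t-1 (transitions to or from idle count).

t=0: ready={A} → run A
t=1: ready={A,C} → run C
t=2: ready={A,C,H} → run C
t=3: ready={A,C,H} → run C
t=4: ready={A,C,H} → run C
t=5: ready={A,C,H} → run C
t=6: ready={A,C,H} → run C
t=7: ready={A,C,H} → run C
t=8: ready={A,C,H} → run C
t=9: ready={A,H} → run A
t=10: ready={A,H} → run A
t=11: ready={H} → run H
t=12: ready={H} → run H
t=13: ready={H} → run H
t=14: (idle)
t=15: (idle)

context switches = 4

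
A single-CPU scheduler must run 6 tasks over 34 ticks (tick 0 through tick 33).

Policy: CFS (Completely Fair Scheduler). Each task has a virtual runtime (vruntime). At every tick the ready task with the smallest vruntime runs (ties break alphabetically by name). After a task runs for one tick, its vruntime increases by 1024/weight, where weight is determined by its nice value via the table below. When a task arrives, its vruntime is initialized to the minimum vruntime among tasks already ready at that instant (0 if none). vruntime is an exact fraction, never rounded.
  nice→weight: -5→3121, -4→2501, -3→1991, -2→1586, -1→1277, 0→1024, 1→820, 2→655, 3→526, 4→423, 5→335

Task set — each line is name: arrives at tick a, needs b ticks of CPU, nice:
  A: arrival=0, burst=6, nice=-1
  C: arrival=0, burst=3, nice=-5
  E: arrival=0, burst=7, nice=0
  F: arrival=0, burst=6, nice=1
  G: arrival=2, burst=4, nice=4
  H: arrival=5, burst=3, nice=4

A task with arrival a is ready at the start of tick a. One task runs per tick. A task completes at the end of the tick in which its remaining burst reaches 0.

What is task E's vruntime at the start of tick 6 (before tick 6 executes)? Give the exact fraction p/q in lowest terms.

t=0: vr[A=0 C=0 E=0 F=0] → run A
t=1: vr[A=1024/1277 C=0 E=0 F=0] → run C
t=2: vr[A=1024/1277 C=1024/3121 E=0 F=0 G=0] → run E
t=3: vr[A=1024/1277 C=1024/3121 E=1 F=0 G=0] → run F
t=4: vr[A=1024/1277 C=1024/3121 E=1 F=256/205 G=0] → run G
t=5: vr[A=1024/1277 C=1024/3121 E=1 F=256/205 G=1024/423 H=1024/3121] → run C
t=6: vr[A=1024/1277 C=2048/3121 E=1 F=256/205 G=1024/423 H=1024/3121] → run H
t=7: vr[A=1024/1277 C=2048/3121 E=1 F=256/205 G=1024/423 H=3629056/1320183] → run C
t=8: vr[A=1024/1277 E=1 F=256/205 G=1024/423 H=3629056/1320183] → run A
t=9: vr[A=2048/1277 E=1 F=256/205 G=1024/423 H=3629056/1320183] → run E
t=10: vr[A=2048/1277 E=2 F=256/205 G=1024/423 H=3629056/1320183] → run F
t=11: vr[A=2048/1277 E=2 F=512/205 G=1024/423 H=3629056/1320183] → run A
t=12: vr[A=3072/1277 E=2 F=512/205 G=1024/423 H=3629056/1320183] → run E
t=13: vr[A=3072/1277 E=3 F=512/205 G=1024/423 H=3629056/1320183] → run A
t=14: vr[A=4096/1277 E=3 F=512/205 G=1024/423 H=3629056/1320183] → run G
t=15: vr[A=4096/1277 E=3 F=512/205 G=2048/423 H=3629056/1320183] → run F
t=16: vr[A=4096/1277 E=3 F=768/205 G=2048/423 H=3629056/1320183] → run H
t=17: vr[A=4096/1277 E=3 F=768/205 G=2048/423 H=6824960/1320183] → run E
t=18: vr[A=4096/1277 E=4 F=768/205 G=2048/423 H=6824960/1320183] → run A
t=19: vr[A=5120/1277 E=4 F=768/205 G=2048/423 H=6824960/1320183] → run F
t=20: vr[A=5120/1277 E=4 F=1024/205 G=2048/423 H=6824960/1320183] → run E
t=21: vr[A=5120/1277 E=5 F=1024/205 G=2048/423 H=6824960/1320183] → run A
t=22: vr[E=5 F=1024/205 G=2048/423 H=6824960/1320183] → run G
t=23: vr[E=5 F=1024/205 G=1024/141 H=6824960/1320183] → run F
t=24: vr[E=5 F=256/41 G=1024/141 H=6824960/1320183] → run E
t=25: vr[E=6 F=256/41 G=1024/141 H=6824960/1320183] → run H
t=26: vr[E=6 F=256/41 G=1024/141] → run E
t=27: vr[F=256/41 G=1024/141] → run F
t=28: vr[G=1024/141] → run G
t=29: (idle)
t=30: (idle)
t=31: (idle)
t=32: (idle)
t=33: (idle)

vruntime(E, start of tick 6) = 1/1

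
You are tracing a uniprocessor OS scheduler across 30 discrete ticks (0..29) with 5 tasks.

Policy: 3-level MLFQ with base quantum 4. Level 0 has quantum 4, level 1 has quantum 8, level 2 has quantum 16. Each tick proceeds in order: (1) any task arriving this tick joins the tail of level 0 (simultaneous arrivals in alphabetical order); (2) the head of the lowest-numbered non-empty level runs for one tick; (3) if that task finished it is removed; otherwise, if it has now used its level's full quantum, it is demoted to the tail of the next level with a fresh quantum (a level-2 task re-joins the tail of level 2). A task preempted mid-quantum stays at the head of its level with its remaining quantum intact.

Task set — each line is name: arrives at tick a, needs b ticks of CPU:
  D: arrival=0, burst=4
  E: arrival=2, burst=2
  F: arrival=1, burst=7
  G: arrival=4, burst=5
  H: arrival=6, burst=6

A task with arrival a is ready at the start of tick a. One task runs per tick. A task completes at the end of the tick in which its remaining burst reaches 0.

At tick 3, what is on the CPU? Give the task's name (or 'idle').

t=0: L0/L1/L2 = D/-/- → run D
t=1: L0/L1/L2 = DF/-/- → run D
t=2: L0/L1/L2 = DFE/-/- → run D
t=3: L0/L1/L2 = DFE/-/- → run D
t=4: L0/L1/L2 = FEG/-/- → run F
t=5: L0/L1/L2 = FEG/-/- → run F
t=6: L0/L1/L2 = FEGH/-/- → run F
t=7: L0/L1/L2 = FEGH/-/- → run F
t=8: L0/L1/L2 = EGH/F/- → run E
t=9: L0/L1/L2 = EGH/F/- → run E
t=10: L0/L1/L2 = GH/F/- → run G
t=11: L0/L1/L2 = GH/F/- → run G
t=12: L0/L1/L2 = GH/F/- → run G
t=13: L0/L1/L2 = GH/F/- → run G
t=14: L0/L1/L2 = H/FG/- → run H
t=15: L0/L1/L2 = H/FG/- → run H
t=16: L0/L1/L2 = H/FG/- → run H
t=17: L0/L1/L2 = H/FG/- → run H
t=18: L0/L1/L2 = -/FGH/- → run F
t=19: L0/L1/L2 = -/FGH/- → run F
t=20: L0/L1/L2 = -/FGH/- → run F
t=21: L0/L1/L2 = -/GH/- → run G
t=22: L0/L1/L2 = -/H/- → run H
t=23: L0/L1/L2 = -/H/- → run H
t=24: (idle)
t=25: (idle)
t=26: (idle)
t=27: (idle)
t=28: (idle)
t=29: (idle)

running at tick 3 = D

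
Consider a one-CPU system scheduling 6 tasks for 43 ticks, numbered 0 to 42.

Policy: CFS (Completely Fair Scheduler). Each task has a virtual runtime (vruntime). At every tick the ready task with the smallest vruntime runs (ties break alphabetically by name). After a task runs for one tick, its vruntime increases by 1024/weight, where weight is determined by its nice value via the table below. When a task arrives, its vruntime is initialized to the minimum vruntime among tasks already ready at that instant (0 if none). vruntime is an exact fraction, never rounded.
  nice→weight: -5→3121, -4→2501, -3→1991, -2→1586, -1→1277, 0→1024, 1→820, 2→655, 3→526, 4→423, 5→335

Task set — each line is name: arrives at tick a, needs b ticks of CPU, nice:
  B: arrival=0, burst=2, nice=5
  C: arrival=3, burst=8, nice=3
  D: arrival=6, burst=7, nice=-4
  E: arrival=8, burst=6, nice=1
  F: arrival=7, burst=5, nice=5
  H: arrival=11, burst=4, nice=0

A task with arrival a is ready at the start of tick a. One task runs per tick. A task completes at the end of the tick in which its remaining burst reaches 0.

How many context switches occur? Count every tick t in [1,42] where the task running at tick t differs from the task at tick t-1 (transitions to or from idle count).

context switches = 26

t=0: vr[B=0] → run B
t=1: vr[B=1024/335] → run B
t=2: (idle)
t=3: vr[C=0] → run C
t=4: vr[C=512/263] → run C
t=5: vr[C=1024/263] → run C
t=6: vr[C=1536/263 D=1536/263] → run C
t=7: vr[C=2048/263 D=1536/263 F=1536/263] → run D
t=8: vr[C=2048/263 D=4110848/657763 E=1536/263 F=1536/263] → run E
t=9: vr[C=2048/263 D=4110848/657763 E=382208/53915 F=1536/263] → run F
t=10: vr[C=2048/263 D=4110848/657763 E=382208/53915 F=783872/88105] → run D
t=11: vr[C=2048/263 D=4380160/657763 E=382208/53915 F=783872/88105 H=4380160/657763] → run D
t=12: vr[C=2048/263 D=4649472/657763 E=382208/53915 F=783872/88105 H=4380160/657763] → run H
t=13: vr[C=2048/263 D=4649472/657763 E=382208/53915 F=783872/88105 H=5037923/657763] → run D
t=14: vr[C=2048/263 D=4918784/657763 E=382208/53915 F=783872/88105 H=5037923/657763] → run E
t=15: vr[C=2048/263 D=4918784/657763 E=449536/53915 F=783872/88105 H=5037923/657763] → run D
t=16: vr[C=2048/263 D=5188096/657763 E=449536/53915 F=783872/88105 H=5037923/657763] → run H
t=17: vr[C=2048/263 D=5188096/657763 E=449536/53915 F=783872/88105 H=5695686/657763] → run C
t=18: vr[C=2560/263 D=5188096/657763 E=449536/53915 F=783872/88105 H=5695686/657763] → run D
t=19: vr[C=2560/263 D=5457408/657763 E=449536/53915 F=783872/88105 H=5695686/657763] → run D
t=20: vr[C=2560/263 E=449536/53915 F=783872/88105 H=5695686/657763] → run E
t=21: vr[C=2560/263 E=516864/53915 F=783872/88105 H=5695686/657763] → run H
t=22: vr[C=2560/263 E=516864/53915 F=783872/88105 H=6353449/657763] → run F
t=23: vr[C=2560/263 E=516864/53915 F=1053184/88105 H=6353449/657763] → run E
t=24: vr[C=2560/263 E=584192/53915 F=1053184/88105 H=6353449/657763] → run H
t=25: vr[C=2560/263 E=584192/53915 F=1053184/88105] → run C
t=26: vr[C=3072/263 E=584192/53915 F=1053184/88105] → run E
t=27: vr[C=3072/263 E=130304/10783 F=1053184/88105] → run C
t=28: vr[C=3584/263 E=130304/10783 F=1053184/88105] → run F
t=29: vr[C=3584/263 E=130304/10783 F=1322496/88105] → run E
t=30: vr[C=3584/263 F=1322496/88105] → run C
t=31: vr[F=1322496/88105] → run F
t=32: vr[F=1591808/88105] → run F
t=33: (idle)
t=34: (idle)
t=35: (idle)
t=36: (idle)
t=37: (idle)
t=38: (idle)
t=39: (idle)
t=40: (idle)
t=41: (idle)
t=42: (idle)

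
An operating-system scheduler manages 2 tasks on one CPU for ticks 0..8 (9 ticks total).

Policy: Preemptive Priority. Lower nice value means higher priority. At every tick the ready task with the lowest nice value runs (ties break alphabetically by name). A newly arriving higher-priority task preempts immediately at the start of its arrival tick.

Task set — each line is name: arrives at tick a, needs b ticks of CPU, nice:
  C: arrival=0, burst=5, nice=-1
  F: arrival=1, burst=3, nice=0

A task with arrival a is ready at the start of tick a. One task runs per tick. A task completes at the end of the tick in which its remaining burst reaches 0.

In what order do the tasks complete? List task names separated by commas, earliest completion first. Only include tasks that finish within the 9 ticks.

t=0: ready={C} → run C
t=1: ready={C,F} → run C
t=2: ready={C,F} → run C
t=3: ready={C,F} → run C
t=4: ready={C,F} → run C
t=5: ready={F} → run F
t=6: ready={F} → run F
t=7: ready={F} → run F
t=8: (idle)

completion order = C, F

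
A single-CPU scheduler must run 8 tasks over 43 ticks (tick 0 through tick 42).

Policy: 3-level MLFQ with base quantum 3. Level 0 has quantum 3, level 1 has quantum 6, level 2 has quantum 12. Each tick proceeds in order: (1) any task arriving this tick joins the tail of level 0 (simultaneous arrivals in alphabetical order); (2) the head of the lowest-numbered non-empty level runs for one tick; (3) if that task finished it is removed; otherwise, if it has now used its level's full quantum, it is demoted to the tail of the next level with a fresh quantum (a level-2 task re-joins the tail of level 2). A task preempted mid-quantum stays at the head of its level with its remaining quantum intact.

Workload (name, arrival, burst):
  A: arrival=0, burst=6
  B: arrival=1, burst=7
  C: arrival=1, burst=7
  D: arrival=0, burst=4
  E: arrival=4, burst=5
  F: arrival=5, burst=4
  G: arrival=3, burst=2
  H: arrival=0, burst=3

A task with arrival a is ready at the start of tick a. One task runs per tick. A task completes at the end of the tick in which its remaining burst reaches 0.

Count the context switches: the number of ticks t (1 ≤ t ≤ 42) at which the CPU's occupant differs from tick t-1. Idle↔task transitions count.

context switches = 14

t=0: L0/L1/L2 = ADH/-/- → run A
t=1: L0/L1/L2 = ADHBC/-/- → run A
t=2: L0/L1/L2 = ADHBC/-/- → run A
t=3: L0/L1/L2 = DHBCG/A/- → run D
t=4: L0/L1/L2 = DHBCGE/A/- → run D
t=5: L0/L1/L2 = DHBCGEF/A/- → run D
t=6: L0/L1/L2 = HBCGEF/AD/- → run H
t=7: L0/L1/L2 = HBCGEF/AD/- → run H
t=8: L0/L1/L2 = HBCGEF/AD/- → run H
t=9: L0/L1/L2 = BCGEF/AD/- → run B
t=10: L0/L1/L2 = BCGEF/AD/- → run B
t=11: L0/L1/L2 = BCGEF/AD/- → run B
t=12: L0/L1/L2 = CGEF/ADB/- → run C
t=13: L0/L1/L2 = CGEF/ADB/- → run C
t=14: L0/L1/L2 = CGEF/ADB/- → run C
t=15: L0/L1/L2 = GEF/ADBC/- → run G
t=16: L0/L1/L2 = GEF/ADBC/- → run G
t=17: L0/L1/L2 = EF/ADBC/- → run E
t=18: L0/L1/L2 = EF/ADBC/- → run E
t=19: L0/L1/L2 = EF/ADBC/- → run E
t=20: L0/L1/L2 = F/ADBCE/- → run F
t=21: L0/L1/L2 = F/ADBCE/- → run F
t=22: L0/L1/L2 = F/ADBCE/- → run F
t=23: L0/L1/L2 = -/ADBCEF/- → run A
t=24: L0/L1/L2 = -/ADBCEF/- → run A
t=25: L0/L1/L2 = -/ADBCEF/- → run A
t=26: L0/L1/L2 = -/DBCEF/- → run D
t=27: L0/L1/L2 = -/BCEF/- → run B
t=28: L0/L1/L2 = -/BCEF/- → run B
t=29: L0/L1/L2 = -/BCEF/- → run B
t=30: L0/L1/L2 = -/BCEF/- → run B
t=31: L0/L1/L2 = -/CEF/- → run C
t=32: L0/L1/L2 = -/CEF/- → run C
t=33: L0/L1/L2 = -/CEF/- → run C
t=34: L0/L1/L2 = -/CEF/- → run C
t=35: L0/L1/L2 = -/EF/- → run E
t=36: L0/L1/L2 = -/EF/- → run E
t=37: L0/L1/L2 = -/F/- → run F
t=38: (idle)
t=39: (idle)
t=40: (idle)
t=41: (idle)
t=42: (idle)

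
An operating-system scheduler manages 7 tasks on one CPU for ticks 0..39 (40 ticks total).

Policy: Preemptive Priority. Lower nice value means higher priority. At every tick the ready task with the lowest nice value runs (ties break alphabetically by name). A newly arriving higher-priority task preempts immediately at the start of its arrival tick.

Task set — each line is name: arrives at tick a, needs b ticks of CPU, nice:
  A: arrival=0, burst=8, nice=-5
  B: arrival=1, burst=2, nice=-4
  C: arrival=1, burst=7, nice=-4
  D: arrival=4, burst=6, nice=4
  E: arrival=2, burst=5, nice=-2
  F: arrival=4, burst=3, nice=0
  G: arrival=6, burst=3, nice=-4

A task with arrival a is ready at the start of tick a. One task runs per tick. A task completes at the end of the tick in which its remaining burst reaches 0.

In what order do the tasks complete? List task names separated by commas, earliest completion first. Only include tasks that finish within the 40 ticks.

completion order = A, B, C, G, E, F, D

t=0: ready={A} → run A
t=1: ready={A,B,C} → run A
t=2: ready={A,B,C,E} → run A
t=3: ready={A,B,C,E} → run A
t=4: ready={A,B,C,D,E,F} → run A
t=5: ready={A,B,C,D,E,F} → run A
t=6: ready={A,B,C,D,E,F,G} → run A
t=7: ready={A,B,C,D,E,F,G} → run A
t=8: ready={B,C,D,E,F,G} → run B
t=9: ready={B,C,D,E,F,G} → run B
t=10: ready={C,D,E,F,G} → run C
t=11: ready={C,D,E,F,G} → run C
t=12: ready={C,D,E,F,G} → run C
t=13: ready={C,D,E,F,G} → run C
t=14: ready={C,D,E,F,G} → run C
t=15: ready={C,D,E,F,G} → run C
t=16: ready={C,D,E,F,G} → run C
t=17: ready={D,E,F,G} → run G
t=18: ready={D,E,F,G} → run G
t=19: ready={D,E,F,G} → run G
t=20: ready={D,E,F} → run E
t=21: ready={D,E,F} → run E
t=22: ready={D,E,F} → run E
t=23: ready={D,E,F} → run E
t=24: ready={D,E,F} → run E
t=25: ready={D,F} → run F
t=26: ready={D,F} → run F
t=27: ready={D,F} → run F
t=28: ready={D} → run D
t=29: ready={D} → run D
t=30: ready={D} → run D
t=31: ready={D} → run D
t=32: ready={D} → run D
t=33: ready={D} → run D
t=34: (idle)
t=35: (idle)
t=36: (idle)
t=37: (idle)
t=38: (idle)
t=39: (idle)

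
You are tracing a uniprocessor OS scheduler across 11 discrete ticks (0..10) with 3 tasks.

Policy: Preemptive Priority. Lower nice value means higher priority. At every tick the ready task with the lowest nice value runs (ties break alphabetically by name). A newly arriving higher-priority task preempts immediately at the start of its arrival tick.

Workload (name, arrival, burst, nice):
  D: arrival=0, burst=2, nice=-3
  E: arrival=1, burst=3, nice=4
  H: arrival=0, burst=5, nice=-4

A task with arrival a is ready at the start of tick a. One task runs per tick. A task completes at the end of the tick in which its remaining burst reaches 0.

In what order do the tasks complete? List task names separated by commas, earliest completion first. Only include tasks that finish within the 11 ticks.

completion order = H, D, E

t=0: ready={D,H} → run H
t=1: ready={D,E,H} → run H
t=2: ready={D,E,H} → run H
t=3: ready={D,E,H} → run H
t=4: ready={D,E,H} → run H
t=5: ready={D,E} → run D
t=6: ready={D,E} → run D
t=7: ready={E} → run E
t=8: ready={E} → run E
t=9: ready={E} → run E
t=10: (idle)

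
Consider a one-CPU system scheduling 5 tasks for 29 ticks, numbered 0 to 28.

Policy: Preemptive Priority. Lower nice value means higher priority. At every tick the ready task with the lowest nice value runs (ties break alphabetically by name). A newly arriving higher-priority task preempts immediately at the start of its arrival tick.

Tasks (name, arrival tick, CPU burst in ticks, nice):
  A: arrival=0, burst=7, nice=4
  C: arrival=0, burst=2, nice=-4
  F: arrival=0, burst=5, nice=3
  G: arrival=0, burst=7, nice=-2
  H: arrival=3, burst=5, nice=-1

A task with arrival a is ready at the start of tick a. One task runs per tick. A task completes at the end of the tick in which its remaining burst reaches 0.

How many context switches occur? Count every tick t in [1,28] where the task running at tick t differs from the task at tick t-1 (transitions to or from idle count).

t=0: ready={A,C,F,G} → run C
t=1: ready={A,C,F,G} → run C
t=2: ready={A,F,G} → run G
t=3: ready={A,F,G,H} → run G
t=4: ready={A,F,G,H} → run G
t=5: ready={A,F,G,H} → run G
t=6: ready={A,F,G,H} → run G
t=7: ready={A,F,G,H} → run G
t=8: ready={A,F,G,H} → run G
t=9: ready={A,F,H} → run H
t=10: ready={A,F,H} → run H
t=11: ready={A,F,H} → run H
t=12: ready={A,F,H} → run H
t=13: ready={A,F,H} → run H
t=14: ready={A,F} → run F
t=15: ready={A,F} → run F
t=16: ready={A,F} → run F
t=17: ready={A,F} → run F
t=18: ready={A,F} → run F
t=19: ready={A} → run A
t=20: ready={A} → run A
t=21: ready={A} → run A
t=22: ready={A} → run A
t=23: ready={A} → run A
t=24: ready={A} → run A
t=25: ready={A} → run A
t=26: (idle)
t=27: (idle)
t=28: (idle)

context switches = 5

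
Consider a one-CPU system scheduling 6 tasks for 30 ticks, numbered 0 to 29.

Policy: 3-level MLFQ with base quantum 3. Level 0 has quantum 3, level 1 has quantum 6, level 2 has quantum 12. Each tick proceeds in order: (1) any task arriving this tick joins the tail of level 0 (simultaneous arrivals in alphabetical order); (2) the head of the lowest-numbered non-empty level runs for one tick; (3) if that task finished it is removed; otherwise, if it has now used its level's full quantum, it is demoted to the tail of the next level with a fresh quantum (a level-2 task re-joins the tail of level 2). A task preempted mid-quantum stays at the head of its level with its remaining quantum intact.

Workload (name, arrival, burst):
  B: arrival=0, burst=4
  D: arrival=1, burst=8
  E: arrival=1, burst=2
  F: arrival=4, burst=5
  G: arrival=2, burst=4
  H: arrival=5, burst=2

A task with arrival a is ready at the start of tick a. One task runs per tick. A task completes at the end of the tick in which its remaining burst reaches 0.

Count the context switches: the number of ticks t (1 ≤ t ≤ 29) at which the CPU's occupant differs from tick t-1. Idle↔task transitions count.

context switches = 10

t=0: L0/L1/L2 = B/-/- → run B
t=1: L0/L1/L2 = BDE/-/- → run B
t=2: L0/L1/L2 = BDEG/-/- → run B
t=3: L0/L1/L2 = DEG/B/- → run D
t=4: L0/L1/L2 = DEGF/B/- → run D
t=5: L0/L1/L2 = DEGFH/B/- → run D
t=6: L0/L1/L2 = EGFH/BD/- → run E
t=7: L0/L1/L2 = EGFH/BD/- → run E
t=8: L0/L1/L2 = GFH/BD/- → run G
t=9: L0/L1/L2 = GFH/BD/- → run G
t=10: L0/L1/L2 = GFH/BD/- → run G
t=11: L0/L1/L2 = FH/BDG/- → run F
t=12: L0/L1/L2 = FH/BDG/- → run F
t=13: L0/L1/L2 = FH/BDG/- → run F
t=14: L0/L1/L2 = H/BDGF/- → run H
t=15: L0/L1/L2 = H/BDGF/- → run H
t=16: L0/L1/L2 = -/BDGF/- → run B
t=17: L0/L1/L2 = -/DGF/- → run D
t=18: L0/L1/L2 = -/DGF/- → run D
t=19: L0/L1/L2 = -/DGF/- → run D
t=20: L0/L1/L2 = -/DGF/- → run D
t=21: L0/L1/L2 = -/DGF/- → run D
t=22: L0/L1/L2 = -/GF/- → run G
t=23: L0/L1/L2 = -/F/- → run F
t=24: L0/L1/L2 = -/F/- → run F
t=25: (idle)
t=26: (idle)
t=27: (idle)
t=28: (idle)
t=29: (idle)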